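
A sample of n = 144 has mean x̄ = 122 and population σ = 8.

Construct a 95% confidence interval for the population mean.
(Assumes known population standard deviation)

Answer: (120.6933, 123.3067)

Derivation:
Confidence level: 95%, α = 0.05
z_0.025 = 1.960
SE = σ/√n = 8/√144 = 0.6667
Margin of error = 1.960 × 0.6667 = 1.3067
CI: x̄ ± margin = 122 ± 1.3067
CI: (120.6933, 123.3067)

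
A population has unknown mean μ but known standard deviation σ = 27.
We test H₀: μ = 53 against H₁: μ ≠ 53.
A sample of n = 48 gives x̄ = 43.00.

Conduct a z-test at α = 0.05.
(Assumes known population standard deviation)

Standard error: SE = σ/√n = 27/√48 = 3.8971
z-statistic: z = (x̄ - μ₀)/SE = (43.00 - 53)/3.8971 = -2.5660
Critical value: ±1.960
p-value = 0.0103
Decision: reject H₀

Answer: z = -2.5660, reject H₀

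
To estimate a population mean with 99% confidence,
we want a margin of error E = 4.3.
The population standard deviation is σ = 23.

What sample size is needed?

z_0.005 = 2.576
n = (z×σ/E)² = (2.576×23/4.3)²
n = 189.8499
Round up: n = 190

Answer: n = 190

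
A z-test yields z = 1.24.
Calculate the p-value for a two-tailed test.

Answer: p-value ≈ 0.2150

Derivation:
For z = 1.24:
p = 2×P(Z > |1.24|) = 2×(1 - Φ(1.24)) = 0.2150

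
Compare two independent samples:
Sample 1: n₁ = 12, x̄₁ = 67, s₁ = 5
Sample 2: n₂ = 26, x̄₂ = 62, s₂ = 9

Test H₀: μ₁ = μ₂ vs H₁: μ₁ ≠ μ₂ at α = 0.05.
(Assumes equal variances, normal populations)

Pooled variance: s²_p = [11×5² + 25×9²]/(36) = 63.8889
s_p = 7.9931
SE = s_p×√(1/n₁ + 1/n₂) = 7.9931×√(1/12 + 1/26) = 2.7895
t = (x̄₁ - x̄₂)/SE = (67 - 62)/2.7895 = 1.7924
df = 36, t-critical = ±2.028
Decision: fail to reject H₀

Answer: t = 1.7924, fail to reject H₀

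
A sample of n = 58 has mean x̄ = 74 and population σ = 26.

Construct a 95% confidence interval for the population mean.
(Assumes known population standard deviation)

Confidence level: 95%, α = 0.05
z_0.025 = 1.960
SE = σ/√n = 26/√58 = 3.4140
Margin of error = 1.960 × 3.4140 = 6.6914
CI: x̄ ± margin = 74 ± 6.6914
CI: (67.3086, 80.6914)

Answer: (67.3086, 80.6914)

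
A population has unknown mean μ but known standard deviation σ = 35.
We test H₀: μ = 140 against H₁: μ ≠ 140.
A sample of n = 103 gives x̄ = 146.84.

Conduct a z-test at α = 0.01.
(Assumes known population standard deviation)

Standard error: SE = σ/√n = 35/√103 = 3.4487
z-statistic: z = (x̄ - μ₀)/SE = (146.84 - 140)/3.4487 = 1.9834
Critical value: ±2.576
p-value = 0.0473
Decision: fail to reject H₀

Answer: z = 1.9834, fail to reject H₀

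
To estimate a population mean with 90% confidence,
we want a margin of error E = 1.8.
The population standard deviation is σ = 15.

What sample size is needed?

z_0.05 = 1.645
n = (z×σ/E)² = (1.645×15/1.8)²
n = 187.9184
Round up: n = 188

Answer: n = 188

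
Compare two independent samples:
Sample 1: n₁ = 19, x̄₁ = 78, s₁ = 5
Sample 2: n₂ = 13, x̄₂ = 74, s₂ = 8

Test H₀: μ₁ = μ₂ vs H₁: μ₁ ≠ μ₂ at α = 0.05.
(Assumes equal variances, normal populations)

Pooled variance: s²_p = [18×5² + 12×8²]/(30) = 40.6000
s_p = 6.3718
SE = s_p×√(1/n₁ + 1/n₂) = 6.3718×√(1/19 + 1/13) = 2.2934
t = (x̄₁ - x̄₂)/SE = (78 - 74)/2.2934 = 1.7441
df = 30, t-critical = ±2.042
Decision: fail to reject H₀

Answer: t = 1.7441, fail to reject H₀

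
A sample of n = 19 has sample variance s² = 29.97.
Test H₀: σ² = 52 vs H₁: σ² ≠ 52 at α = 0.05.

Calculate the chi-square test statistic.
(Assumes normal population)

df = n - 1 = 18
χ² = (n-1)s²/σ₀² = 18×29.97/52 = 10.3742
Critical values: χ²_{0.975,18} = 8.231, χ²_{0.025,18} = 31.526
Rejection region: χ² < 8.231 or χ² > 31.526
Decision: fail to reject H₀

Answer: χ² = 10.3742, fail to reject H₀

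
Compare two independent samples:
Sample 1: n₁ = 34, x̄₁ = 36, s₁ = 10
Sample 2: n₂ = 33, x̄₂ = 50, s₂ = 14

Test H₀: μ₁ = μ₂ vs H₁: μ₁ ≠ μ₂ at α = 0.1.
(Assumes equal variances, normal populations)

Pooled variance: s²_p = [33×10² + 32×14²]/(65) = 147.2615
s_p = 12.1351
SE = s_p×√(1/n₁ + 1/n₂) = 12.1351×√(1/34 + 1/33) = 2.9654
t = (x̄₁ - x̄₂)/SE = (36 - 50)/2.9654 = -4.7211
df = 65, t-critical = ±1.669
Decision: reject H₀

Answer: t = -4.7211, reject H₀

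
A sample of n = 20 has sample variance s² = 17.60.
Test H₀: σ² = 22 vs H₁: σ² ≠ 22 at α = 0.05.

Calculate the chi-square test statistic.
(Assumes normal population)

df = n - 1 = 19
χ² = (n-1)s²/σ₀² = 19×17.60/22 = 15.2000
Critical values: χ²_{0.975,19} = 8.907, χ²_{0.025,19} = 32.852
Rejection region: χ² < 8.907 or χ² > 32.852
Decision: fail to reject H₀

Answer: χ² = 15.2000, fail to reject H₀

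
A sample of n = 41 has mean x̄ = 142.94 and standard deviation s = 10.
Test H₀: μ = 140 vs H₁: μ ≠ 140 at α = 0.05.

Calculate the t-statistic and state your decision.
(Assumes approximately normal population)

df = n - 1 = 40
SE = s/√n = 10/√41 = 1.5617
t = (x̄ - μ₀)/SE = (142.94 - 140)/1.5617 = 1.8826
Critical value: t_{0.025,40} = ±2.021
p-value ≈ 0.0670
Decision: fail to reject H₀

Answer: t = 1.8826, fail to reject H₀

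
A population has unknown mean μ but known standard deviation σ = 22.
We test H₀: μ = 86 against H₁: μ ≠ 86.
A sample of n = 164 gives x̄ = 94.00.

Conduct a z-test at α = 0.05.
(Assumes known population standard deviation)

Answer: z = 4.6568, reject H₀

Derivation:
Standard error: SE = σ/√n = 22/√164 = 1.7179
z-statistic: z = (x̄ - μ₀)/SE = (94.00 - 86)/1.7179 = 4.6568
Critical value: ±1.960
p-value < 0.0001
Decision: reject H₀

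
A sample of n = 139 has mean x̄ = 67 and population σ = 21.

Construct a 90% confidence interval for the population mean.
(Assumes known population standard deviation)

Confidence level: 90%, α = 0.1
z_0.05 = 1.645
SE = σ/√n = 21/√139 = 1.7812
Margin of error = 1.645 × 1.7812 = 2.9301
CI: x̄ ± margin = 67 ± 2.9301
CI: (64.0699, 69.9301)

Answer: (64.0699, 69.9301)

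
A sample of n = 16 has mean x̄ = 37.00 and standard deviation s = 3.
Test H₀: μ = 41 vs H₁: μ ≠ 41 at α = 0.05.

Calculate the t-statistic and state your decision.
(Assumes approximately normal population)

df = n - 1 = 15
SE = s/√n = 3/√16 = 0.7500
t = (x̄ - μ₀)/SE = (37.00 - 41)/0.7500 = -5.3333
Critical value: t_{0.025,15} = ±2.131
p-value ≈ 0.0001
Decision: reject H₀

Answer: t = -5.3333, reject H₀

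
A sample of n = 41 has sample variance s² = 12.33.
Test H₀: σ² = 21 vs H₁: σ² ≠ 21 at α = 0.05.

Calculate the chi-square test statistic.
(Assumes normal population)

Answer: χ² = 23.4857, reject H₀

Derivation:
df = n - 1 = 40
χ² = (n-1)s²/σ₀² = 40×12.33/21 = 23.4857
Critical values: χ²_{0.975,40} = 24.433, χ²_{0.025,40} = 59.342
Rejection region: χ² < 24.433 or χ² > 59.342
Decision: reject H₀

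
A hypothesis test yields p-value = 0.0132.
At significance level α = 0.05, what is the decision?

Answer: reject H₀

Derivation:
Compare p-value to α:
0.0132 < 0.05
Decision: reject H₀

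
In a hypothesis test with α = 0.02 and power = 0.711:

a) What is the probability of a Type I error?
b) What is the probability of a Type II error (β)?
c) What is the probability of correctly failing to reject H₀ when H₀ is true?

a) Type I error probability = α = 0.02
b) Power = P(reject H₀ | H₁ true) = 1 - β = 0.711, so Type II error probability = β = 1 - Power = 0.289
c) P(fail to reject H₀ | H₀ true) = 1 - α = 0.98

Answer: a) 0.02, b) 0.289, c) 0.98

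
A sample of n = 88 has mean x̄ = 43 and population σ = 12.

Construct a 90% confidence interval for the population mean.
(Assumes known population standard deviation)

Confidence level: 90%, α = 0.1
z_0.05 = 1.645
SE = σ/√n = 12/√88 = 1.2792
Margin of error = 1.645 × 1.2792 = 2.1043
CI: x̄ ± margin = 43 ± 2.1043
CI: (40.8957, 45.1043)

Answer: (40.8957, 45.1043)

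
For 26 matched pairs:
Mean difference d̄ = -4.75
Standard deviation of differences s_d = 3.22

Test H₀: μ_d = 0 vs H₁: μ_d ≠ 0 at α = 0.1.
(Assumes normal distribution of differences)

Answer: t = -7.5218, reject H₀

Derivation:
df = n - 1 = 25
SE = s_d/√n = 3.22/√26 = 0.6315
t = d̄/SE = -4.75/0.6315 = -7.5218
Critical value: t_{0.05,25} = ±1.708
p-value < 0.0001
Decision: reject H₀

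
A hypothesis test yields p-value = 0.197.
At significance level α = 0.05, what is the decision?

Compare p-value to α:
0.197 ≥ 0.05
Decision: fail to reject H₀

Answer: fail to reject H₀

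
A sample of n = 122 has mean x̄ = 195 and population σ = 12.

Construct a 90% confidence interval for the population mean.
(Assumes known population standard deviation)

Answer: (193.2129, 196.7871)

Derivation:
Confidence level: 90%, α = 0.1
z_0.05 = 1.645
SE = σ/√n = 12/√122 = 1.0864
Margin of error = 1.645 × 1.0864 = 1.7871
CI: x̄ ± margin = 195 ± 1.7871
CI: (193.2129, 196.7871)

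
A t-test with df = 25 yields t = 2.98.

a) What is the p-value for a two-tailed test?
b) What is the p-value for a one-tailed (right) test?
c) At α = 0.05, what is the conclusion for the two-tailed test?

Using t-distribution with df = 25:
a) Two-tailed: p = 2×P(T > 2.98) = 0.0063
b) One-tailed: p = P(T > 2.98) = 0.0032
c) 0.0063 < 0.05, reject H₀

Answer: a) 0.0063, b) 0.0032, c) reject H₀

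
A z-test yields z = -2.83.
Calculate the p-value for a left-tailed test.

Answer: p-value ≈ 0.0023

Derivation:
For z = -2.83:
p = P(Z < -2.83) = Φ(-2.83) = 0.0023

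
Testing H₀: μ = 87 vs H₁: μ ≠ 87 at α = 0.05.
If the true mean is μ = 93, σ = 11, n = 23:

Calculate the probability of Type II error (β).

SE = σ/√n = 11/√23 = 2.2937
Critical values: μ₀ ± z_0.025×SE = 87 ± 1.960×2.2937
Acceptance region: (82.5043, 91.4957)
Under H₁ (μ = 93): z_high = (91.4957 - 93)/2.2937 = -0.6558, z_low = (82.5043 - 93)/2.2937 = -4.5759
β = P(not reject | H₁) = Φ(-0.6558) - Φ(-4.5759) ≈ 0.2560

Answer: β ≈ 0.2560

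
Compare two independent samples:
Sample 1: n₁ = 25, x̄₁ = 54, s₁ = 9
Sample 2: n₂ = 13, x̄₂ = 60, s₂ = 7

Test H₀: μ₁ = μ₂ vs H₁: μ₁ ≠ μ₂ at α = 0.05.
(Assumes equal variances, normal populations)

Answer: t = -2.0923, reject H₀

Derivation:
Pooled variance: s²_p = [24×9² + 12×7²]/(36) = 70.3333
s_p = 8.3865
SE = s_p×√(1/n₁ + 1/n₂) = 8.3865×√(1/25 + 1/13) = 2.8677
t = (x̄₁ - x̄₂)/SE = (54 - 60)/2.8677 = -2.0923
df = 36, t-critical = ±2.028
Decision: reject H₀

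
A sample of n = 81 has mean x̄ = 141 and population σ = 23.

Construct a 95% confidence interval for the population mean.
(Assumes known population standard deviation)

Answer: (135.9910, 146.0090)

Derivation:
Confidence level: 95%, α = 0.05
z_0.025 = 1.960
SE = σ/√n = 23/√81 = 2.5556
Margin of error = 1.960 × 2.5556 = 5.0090
CI: x̄ ± margin = 141 ± 5.0090
CI: (135.9910, 146.0090)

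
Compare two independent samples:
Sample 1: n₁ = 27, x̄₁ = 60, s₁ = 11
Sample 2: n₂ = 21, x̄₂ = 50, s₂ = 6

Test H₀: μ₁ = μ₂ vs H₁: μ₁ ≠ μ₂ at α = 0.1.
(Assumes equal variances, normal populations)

Pooled variance: s²_p = [26×11² + 20×6²]/(46) = 84.0435
s_p = 9.1675
SE = s_p×√(1/n₁ + 1/n₂) = 9.1675×√(1/27 + 1/21) = 2.6674
t = (x̄₁ - x̄₂)/SE = (60 - 50)/2.6674 = 3.7490
df = 46, t-critical = ±1.679
Decision: reject H₀

Answer: t = 3.7490, reject H₀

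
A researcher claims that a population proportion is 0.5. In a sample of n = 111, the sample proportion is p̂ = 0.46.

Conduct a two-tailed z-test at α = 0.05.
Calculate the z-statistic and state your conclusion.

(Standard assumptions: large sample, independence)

H₀: p = 0.5, H₁: p ≠ 0.5
Standard error: SE = √(p₀(1-p₀)/n) = √(0.5×0.5/111) = 0.047458
z-statistic: z = (p̂ - p₀)/SE = (0.46 - 0.5)/0.047458 = -0.8429
Critical value: z_0.025 = ±1.960
p-value = 0.3993
Decision: fail to reject H₀ at α = 0.05

Answer: z = -0.8429, fail to reject H₀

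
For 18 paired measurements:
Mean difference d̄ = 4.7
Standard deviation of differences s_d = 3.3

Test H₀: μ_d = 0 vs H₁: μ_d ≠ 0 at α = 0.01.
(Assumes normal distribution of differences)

df = n - 1 = 17
SE = s_d/√n = 3.3/√18 = 0.7778
t = d̄/SE = 4.7/0.7778 = 6.0427
Critical value: t_{0.005,17} = ±2.898
p-value < 0.0001
Decision: reject H₀

Answer: t = 6.0427, reject H₀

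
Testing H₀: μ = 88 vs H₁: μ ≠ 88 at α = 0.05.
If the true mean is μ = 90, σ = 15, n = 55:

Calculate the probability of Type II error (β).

SE = σ/√n = 15/√55 = 2.0226
Critical values: μ₀ ± z_0.025×SE = 88 ± 1.960×2.0226
Acceptance region: (84.0357, 91.9643)
Under H₁ (μ = 90): z_high = (91.9643 - 90)/2.0226 = 0.9712, z_low = (84.0357 - 90)/2.0226 = -2.9488
β = P(not reject | H₁) = Φ(0.9712) - Φ(-2.9488) ≈ 0.8327

Answer: β ≈ 0.8327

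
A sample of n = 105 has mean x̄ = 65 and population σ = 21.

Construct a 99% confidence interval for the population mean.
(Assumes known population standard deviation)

Confidence level: 99%, α = 0.01
z_0.005 = 2.576
SE = σ/√n = 21/√105 = 2.0494
Margin of error = 2.576 × 2.0494 = 5.2793
CI: x̄ ± margin = 65 ± 5.2793
CI: (59.7207, 70.2793)

Answer: (59.7207, 70.2793)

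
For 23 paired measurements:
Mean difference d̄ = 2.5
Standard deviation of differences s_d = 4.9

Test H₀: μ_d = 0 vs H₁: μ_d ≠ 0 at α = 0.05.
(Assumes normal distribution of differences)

Answer: t = 2.4469, reject H₀

Derivation:
df = n - 1 = 22
SE = s_d/√n = 4.9/√23 = 1.0217
t = d̄/SE = 2.5/1.0217 = 2.4469
Critical value: t_{0.025,22} = ±2.074
p-value ≈ 0.0229
Decision: reject H₀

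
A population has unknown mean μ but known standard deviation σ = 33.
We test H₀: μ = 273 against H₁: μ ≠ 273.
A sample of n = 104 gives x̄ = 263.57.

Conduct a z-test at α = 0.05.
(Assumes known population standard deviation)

Standard error: SE = σ/√n = 33/√104 = 3.2359
z-statistic: z = (x̄ - μ₀)/SE = (263.57 - 273)/3.2359 = -2.9142
Critical value: ±1.960
p-value = 0.0036
Decision: reject H₀

Answer: z = -2.9142, reject H₀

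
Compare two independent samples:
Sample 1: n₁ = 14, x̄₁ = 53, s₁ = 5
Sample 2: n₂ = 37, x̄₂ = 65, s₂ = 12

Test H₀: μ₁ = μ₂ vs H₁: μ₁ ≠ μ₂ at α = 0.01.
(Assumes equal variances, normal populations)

Answer: t = -3.6069, reject H₀

Derivation:
Pooled variance: s²_p = [13×5² + 36×12²]/(49) = 112.4286
s_p = 10.6032
SE = s_p×√(1/n₁ + 1/n₂) = 10.6032×√(1/14 + 1/37) = 3.3270
t = (x̄₁ - x̄₂)/SE = (53 - 65)/3.3270 = -3.6069
df = 49, t-critical = ±2.680
Decision: reject H₀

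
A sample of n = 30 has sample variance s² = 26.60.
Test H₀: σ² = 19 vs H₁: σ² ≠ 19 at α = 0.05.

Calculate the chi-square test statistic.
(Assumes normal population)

Answer: χ² = 40.6000, fail to reject H₀

Derivation:
df = n - 1 = 29
χ² = (n-1)s²/σ₀² = 29×26.60/19 = 40.6000
Critical values: χ²_{0.975,29} = 16.047, χ²_{0.025,29} = 45.722
Rejection region: χ² < 16.047 or χ² > 45.722
Decision: fail to reject H₀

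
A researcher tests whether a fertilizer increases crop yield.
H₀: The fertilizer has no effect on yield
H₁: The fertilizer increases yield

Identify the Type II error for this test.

Answer: Failing to recommend an effective fertilizer

Derivation:
A Type I error (probability α) occurs when we reject a true H₀.
A Type II error (probability β) occurs when we fail to reject a false H₀.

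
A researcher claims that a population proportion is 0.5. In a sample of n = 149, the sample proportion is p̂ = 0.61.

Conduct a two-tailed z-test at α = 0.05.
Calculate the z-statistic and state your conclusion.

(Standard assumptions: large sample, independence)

Answer: z = 2.6854, reject H₀

Derivation:
H₀: p = 0.5, H₁: p ≠ 0.5
Standard error: SE = √(p₀(1-p₀)/n) = √(0.5×0.5/149) = 0.040962
z-statistic: z = (p̂ - p₀)/SE = (0.61 - 0.5)/0.040962 = 2.6854
Critical value: z_0.025 = ±1.960
p-value = 0.0072
Decision: reject H₀ at α = 0.05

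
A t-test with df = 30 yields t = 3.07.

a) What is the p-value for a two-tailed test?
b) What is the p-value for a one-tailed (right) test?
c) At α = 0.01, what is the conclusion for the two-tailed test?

Using t-distribution with df = 30:
a) Two-tailed: p = 2×P(T > 3.07) = 0.0045
b) One-tailed: p = P(T > 3.07) = 0.0023
c) 0.0045 < 0.01, reject H₀

Answer: a) 0.0045, b) 0.0023, c) reject H₀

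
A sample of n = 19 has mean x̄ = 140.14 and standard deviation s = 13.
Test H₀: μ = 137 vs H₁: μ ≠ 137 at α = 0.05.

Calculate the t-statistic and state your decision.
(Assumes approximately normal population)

Answer: t = 1.0528, fail to reject H₀

Derivation:
df = n - 1 = 18
SE = s/√n = 13/√19 = 2.9824
t = (x̄ - μ₀)/SE = (140.14 - 137)/2.9824 = 1.0528
Critical value: t_{0.025,18} = ±2.101
p-value ≈ 0.3064
Decision: fail to reject H₀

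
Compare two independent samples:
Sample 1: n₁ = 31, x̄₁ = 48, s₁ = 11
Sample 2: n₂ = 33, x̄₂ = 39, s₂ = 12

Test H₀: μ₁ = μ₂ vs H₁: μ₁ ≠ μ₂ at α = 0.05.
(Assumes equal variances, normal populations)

Pooled variance: s²_p = [30×11² + 32×12²]/(62) = 132.8710
s_p = 11.5270
SE = s_p×√(1/n₁ + 1/n₂) = 11.5270×√(1/31 + 1/33) = 2.8832
t = (x̄₁ - x̄₂)/SE = (48 - 39)/2.8832 = 3.1215
df = 62, t-critical = ±1.999
Decision: reject H₀

Answer: t = 3.1215, reject H₀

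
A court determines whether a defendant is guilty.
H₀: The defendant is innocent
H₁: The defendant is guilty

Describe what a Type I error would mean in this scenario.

Type I error: rejecting H₀ when it is actually true (false positive).
Type II error: failing to reject H₀ when H₁ is actually true (false negative).

Answer: Convicting an innocent person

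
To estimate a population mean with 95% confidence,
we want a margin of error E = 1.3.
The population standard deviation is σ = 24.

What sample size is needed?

z_0.025 = 1.960
n = (z×σ/E)² = (1.960×24/1.3)²
n = 1309.3264
Round up: n = 1310

Answer: n = 1310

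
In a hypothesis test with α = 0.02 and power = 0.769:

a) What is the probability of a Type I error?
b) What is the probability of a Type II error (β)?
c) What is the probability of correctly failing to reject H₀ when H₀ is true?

a) Type I error probability = α = 0.02
b) Power = P(reject H₀ | H₁ true) = 1 - β = 0.769, so Type II error probability = β = 1 - Power = 0.231
c) P(fail to reject H₀ | H₀ true) = 1 - α = 0.98

Answer: a) 0.02, b) 0.231, c) 0.98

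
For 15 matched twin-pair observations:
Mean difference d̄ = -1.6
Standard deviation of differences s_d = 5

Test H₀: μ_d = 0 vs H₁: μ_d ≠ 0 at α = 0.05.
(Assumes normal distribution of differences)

df = n - 1 = 14
SE = s_d/√n = 5/√15 = 1.2910
t = d̄/SE = -1.6/1.2910 = -1.2393
Critical value: t_{0.025,14} = ±2.145
p-value ≈ 0.2356
Decision: fail to reject H₀

Answer: t = -1.2393, fail to reject H₀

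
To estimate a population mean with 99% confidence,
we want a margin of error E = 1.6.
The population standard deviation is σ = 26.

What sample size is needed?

Answer: n = 1753

Derivation:
z_0.005 = 2.576
n = (z×σ/E)² = (2.576×26/1.6)²
n = 1752.2596
Round up: n = 1753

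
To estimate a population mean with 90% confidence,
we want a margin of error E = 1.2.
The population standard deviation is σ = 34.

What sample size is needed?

z_0.05 = 1.645
n = (z×σ/E)² = (1.645×34/1.2)²
n = 2172.3367
Round up: n = 2173

Answer: n = 2173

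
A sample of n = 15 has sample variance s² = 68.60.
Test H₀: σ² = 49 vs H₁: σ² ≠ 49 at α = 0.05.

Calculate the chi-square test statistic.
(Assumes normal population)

Answer: χ² = 19.6000, fail to reject H₀

Derivation:
df = n - 1 = 14
χ² = (n-1)s²/σ₀² = 14×68.60/49 = 19.6000
Critical values: χ²_{0.975,14} = 5.629, χ²_{0.025,14} = 26.119
Rejection region: χ² < 5.629 or χ² > 26.119
Decision: fail to reject H₀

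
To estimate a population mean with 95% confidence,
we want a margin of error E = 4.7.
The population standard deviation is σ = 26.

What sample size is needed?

z_0.025 = 1.960
n = (z×σ/E)² = (1.960×26/4.7)²
n = 117.5610
Round up: n = 118

Answer: n = 118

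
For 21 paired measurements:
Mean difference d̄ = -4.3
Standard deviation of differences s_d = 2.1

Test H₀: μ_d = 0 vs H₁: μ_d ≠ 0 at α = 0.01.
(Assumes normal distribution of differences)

df = n - 1 = 20
SE = s_d/√n = 2.1/√21 = 0.4583
t = d̄/SE = -4.3/0.4583 = -9.3825
Critical value: t_{0.005,20} = ±2.845
p-value < 0.0001
Decision: reject H₀

Answer: t = -9.3825, reject H₀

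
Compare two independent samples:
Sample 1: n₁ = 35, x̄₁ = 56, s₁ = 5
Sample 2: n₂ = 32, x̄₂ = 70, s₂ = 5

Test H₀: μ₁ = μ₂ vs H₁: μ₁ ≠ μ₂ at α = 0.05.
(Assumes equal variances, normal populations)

Answer: t = -11.4482, reject H₀

Derivation:
Pooled variance: s²_p = [34×5² + 31×5²]/(65) = 25.0000
s_p = 5.0000
SE = s_p×√(1/n₁ + 1/n₂) = 5.0000×√(1/35 + 1/32) = 1.2229
t = (x̄₁ - x̄₂)/SE = (56 - 70)/1.2229 = -11.4482
df = 65, t-critical = ±1.997
Decision: reject H₀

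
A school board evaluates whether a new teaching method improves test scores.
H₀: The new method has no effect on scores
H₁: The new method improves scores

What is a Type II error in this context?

Answer: Failing to adopt an effective teaching method

Derivation:
Type I error (α): Rejecting H₀ when H₀ is true
Type II error (β): Failing to reject H₀ when H₁ is true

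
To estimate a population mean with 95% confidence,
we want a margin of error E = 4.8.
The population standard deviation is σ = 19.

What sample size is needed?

z_0.025 = 1.960
n = (z×σ/E)² = (1.960×19/4.8)²
n = 60.1917
Round up: n = 61

Answer: n = 61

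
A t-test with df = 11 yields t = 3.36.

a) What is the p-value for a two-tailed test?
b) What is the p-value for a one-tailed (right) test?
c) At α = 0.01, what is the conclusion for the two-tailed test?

Answer: a) 0.0064, b) 0.0032, c) reject H₀

Derivation:
Using t-distribution with df = 11:
a) Two-tailed: p = 2×P(T > 3.36) = 0.0064
b) One-tailed: p = P(T > 3.36) = 0.0032
c) 0.0064 < 0.01, reject H₀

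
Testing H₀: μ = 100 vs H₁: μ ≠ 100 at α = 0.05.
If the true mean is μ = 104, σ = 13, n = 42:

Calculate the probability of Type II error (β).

SE = σ/√n = 13/√42 = 2.0059
Critical values: μ₀ ± z_0.025×SE = 100 ± 1.960×2.0059
Acceptance region: (96.0684, 103.9316)
Under H₁ (μ = 104): z_high = (103.9316 - 104)/2.0059 = -0.0341, z_low = (96.0684 - 104)/2.0059 = -3.9541
β = P(not reject | H₁) = Φ(-0.0341) - Φ(-3.9541) ≈ 0.4864

Answer: β ≈ 0.4864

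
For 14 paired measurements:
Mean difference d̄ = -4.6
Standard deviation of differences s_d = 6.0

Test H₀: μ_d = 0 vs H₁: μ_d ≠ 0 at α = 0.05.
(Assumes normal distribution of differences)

Answer: t = -2.8685, reject H₀

Derivation:
df = n - 1 = 13
SE = s_d/√n = 6.0/√14 = 1.6036
t = d̄/SE = -4.6/1.6036 = -2.8685
Critical value: t_{0.025,13} = ±2.160
p-value ≈ 0.0132
Decision: reject H₀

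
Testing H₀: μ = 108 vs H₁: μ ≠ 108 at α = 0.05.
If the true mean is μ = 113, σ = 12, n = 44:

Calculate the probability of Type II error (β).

SE = σ/√n = 12/√44 = 1.8091
Critical values: μ₀ ± z_0.025×SE = 108 ± 1.960×1.8091
Acceptance region: (104.4542, 111.5458)
Under H₁ (μ = 113): z_high = (111.5458 - 113)/1.8091 = -0.8038, z_low = (104.4542 - 113)/1.8091 = -4.7238
β = P(not reject | H₁) = Φ(-0.8038) - Φ(-4.7238) ≈ 0.2108

Answer: β ≈ 0.2108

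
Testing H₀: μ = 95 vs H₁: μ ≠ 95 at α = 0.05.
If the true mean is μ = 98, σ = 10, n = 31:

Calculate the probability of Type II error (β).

SE = σ/√n = 10/√31 = 1.7961
Critical values: μ₀ ± z_0.025×SE = 95 ± 1.960×1.7961
Acceptance region: (91.4796, 98.5204)
Under H₁ (μ = 98): z_high = (98.5204 - 98)/1.7961 = 0.2897, z_low = (91.4796 - 98)/1.7961 = -3.6303
β = P(not reject | H₁) = Φ(0.2897) - Φ(-3.6303) ≈ 0.6138

Answer: β ≈ 0.6138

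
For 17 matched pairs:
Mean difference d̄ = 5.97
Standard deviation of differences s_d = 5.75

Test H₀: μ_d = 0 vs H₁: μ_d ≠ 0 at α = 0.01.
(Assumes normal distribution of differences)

Answer: t = 4.2808, reject H₀

Derivation:
df = n - 1 = 16
SE = s_d/√n = 5.75/√17 = 1.3946
t = d̄/SE = 5.97/1.3946 = 4.2808
Critical value: t_{0.005,16} = ±2.921
p-value ≈ 0.0006
Decision: reject H₀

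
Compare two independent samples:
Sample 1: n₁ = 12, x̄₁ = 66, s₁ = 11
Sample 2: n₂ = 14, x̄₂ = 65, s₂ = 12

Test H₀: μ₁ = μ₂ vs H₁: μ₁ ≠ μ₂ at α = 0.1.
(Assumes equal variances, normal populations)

Pooled variance: s²_p = [11×11² + 13×12²]/(24) = 133.4583
s_p = 11.5524
SE = s_p×√(1/n₁ + 1/n₂) = 11.5524×√(1/12 + 1/14) = 4.5447
t = (x̄₁ - x̄₂)/SE = (66 - 65)/4.5447 = 0.2200
df = 24, t-critical = ±1.711
Decision: fail to reject H₀

Answer: t = 0.2200, fail to reject H₀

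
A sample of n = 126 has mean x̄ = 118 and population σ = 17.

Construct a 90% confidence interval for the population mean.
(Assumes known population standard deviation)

Confidence level: 90%, α = 0.1
z_0.05 = 1.645
SE = σ/√n = 17/√126 = 1.5145
Margin of error = 1.645 × 1.5145 = 2.4914
CI: x̄ ± margin = 118 ± 2.4914
CI: (115.5086, 120.4914)

Answer: (115.5086, 120.4914)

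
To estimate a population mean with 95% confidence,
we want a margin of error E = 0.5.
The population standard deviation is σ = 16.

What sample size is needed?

Answer: n = 3934

Derivation:
z_0.025 = 1.960
n = (z×σ/E)² = (1.960×16/0.5)²
n = 3933.7984
Round up: n = 3934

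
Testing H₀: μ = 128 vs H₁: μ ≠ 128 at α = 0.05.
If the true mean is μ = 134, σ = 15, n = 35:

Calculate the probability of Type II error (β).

SE = σ/√n = 15/√35 = 2.5355
Critical values: μ₀ ± z_0.025×SE = 128 ± 1.960×2.5355
Acceptance region: (123.0304, 132.9696)
Under H₁ (μ = 134): z_high = (132.9696 - 134)/2.5355 = -0.4064, z_low = (123.0304 - 134)/2.5355 = -4.3264
β = P(not reject | H₁) = Φ(-0.4064) - Φ(-4.3264) ≈ 0.3422

Answer: β ≈ 0.3422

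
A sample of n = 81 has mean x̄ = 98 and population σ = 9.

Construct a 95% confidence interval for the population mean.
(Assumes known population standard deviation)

Confidence level: 95%, α = 0.05
z_0.025 = 1.960
SE = σ/√n = 9/√81 = 1.0000
Margin of error = 1.960 × 1.0000 = 1.9600
CI: x̄ ± margin = 98 ± 1.9600
CI: (96.0400, 99.9600)

Answer: (96.0400, 99.9600)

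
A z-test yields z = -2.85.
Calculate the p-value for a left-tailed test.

For z = -2.85:
p = P(Z < -2.85) = Φ(-2.85) = 0.0022

Answer: p-value ≈ 0.0022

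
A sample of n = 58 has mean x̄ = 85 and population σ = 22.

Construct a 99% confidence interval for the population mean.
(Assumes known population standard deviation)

Confidence level: 99%, α = 0.01
z_0.005 = 2.576
SE = σ/√n = 22/√58 = 2.8887
Margin of error = 2.576 × 2.8887 = 7.4413
CI: x̄ ± margin = 85 ± 7.4413
CI: (77.5587, 92.4413)

Answer: (77.5587, 92.4413)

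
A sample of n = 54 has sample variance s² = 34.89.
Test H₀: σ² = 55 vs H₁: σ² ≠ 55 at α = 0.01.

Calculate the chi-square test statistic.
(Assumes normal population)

df = n - 1 = 53
χ² = (n-1)s²/σ₀² = 53×34.89/55 = 33.6213
Critical values: χ²_{0.995,53} = 30.230, χ²_{0.005,53} = 83.253
Rejection region: χ² < 30.230 or χ² > 83.253
Decision: fail to reject H₀

Answer: χ² = 33.6213, fail to reject H₀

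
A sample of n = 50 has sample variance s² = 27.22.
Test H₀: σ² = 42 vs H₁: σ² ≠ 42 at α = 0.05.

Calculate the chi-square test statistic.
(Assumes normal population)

Answer: χ² = 31.7567, fail to reject H₀

Derivation:
df = n - 1 = 49
χ² = (n-1)s²/σ₀² = 49×27.22/42 = 31.7567
Critical values: χ²_{0.975,49} = 31.555, χ²_{0.025,49} = 70.222
Rejection region: χ² < 31.555 or χ² > 70.222
Decision: fail to reject H₀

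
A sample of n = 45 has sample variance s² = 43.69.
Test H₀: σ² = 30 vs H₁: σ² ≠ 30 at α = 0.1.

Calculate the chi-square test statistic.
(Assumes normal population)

Answer: χ² = 64.0787, reject H₀

Derivation:
df = n - 1 = 44
χ² = (n-1)s²/σ₀² = 44×43.69/30 = 64.0787
Critical values: χ²_{0.95,44} = 29.787, χ²_{0.05,44} = 60.481
Rejection region: χ² < 29.787 or χ² > 60.481
Decision: reject H₀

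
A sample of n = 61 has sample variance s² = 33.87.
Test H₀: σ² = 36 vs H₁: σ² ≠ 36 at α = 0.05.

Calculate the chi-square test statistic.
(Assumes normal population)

df = n - 1 = 60
χ² = (n-1)s²/σ₀² = 60×33.87/36 = 56.4500
Critical values: χ²_{0.975,60} = 40.482, χ²_{0.025,60} = 83.298
Rejection region: χ² < 40.482 or χ² > 83.298
Decision: fail to reject H₀

Answer: χ² = 56.4500, fail to reject H₀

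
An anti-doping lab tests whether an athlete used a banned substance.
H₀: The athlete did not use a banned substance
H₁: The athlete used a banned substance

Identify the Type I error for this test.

Answer: Falsely accusing a clean athlete of doping

Derivation:
Type I error: rejecting H₀ when it is actually true (false positive).
Type II error: failing to reject H₀ when H₁ is actually true (false negative).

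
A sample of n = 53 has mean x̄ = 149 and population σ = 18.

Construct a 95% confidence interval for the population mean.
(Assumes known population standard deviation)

Answer: (144.1539, 153.8461)

Derivation:
Confidence level: 95%, α = 0.05
z_0.025 = 1.960
SE = σ/√n = 18/√53 = 2.4725
Margin of error = 1.960 × 2.4725 = 4.8461
CI: x̄ ± margin = 149 ± 4.8461
CI: (144.1539, 153.8461)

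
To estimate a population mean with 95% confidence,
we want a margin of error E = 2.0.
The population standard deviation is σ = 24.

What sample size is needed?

z_0.025 = 1.960
n = (z×σ/E)² = (1.960×24/2.0)²
n = 553.1904
Round up: n = 554

Answer: n = 554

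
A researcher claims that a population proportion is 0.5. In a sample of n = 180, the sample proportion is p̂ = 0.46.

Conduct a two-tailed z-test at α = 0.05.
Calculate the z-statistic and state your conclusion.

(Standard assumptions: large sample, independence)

H₀: p = 0.5, H₁: p ≠ 0.5
Standard error: SE = √(p₀(1-p₀)/n) = √(0.5×0.5/180) = 0.037268
z-statistic: z = (p̂ - p₀)/SE = (0.46 - 0.5)/0.037268 = -1.0733
Critical value: z_0.025 = ±1.960
p-value = 0.2831
Decision: fail to reject H₀ at α = 0.05

Answer: z = -1.0733, fail to reject H₀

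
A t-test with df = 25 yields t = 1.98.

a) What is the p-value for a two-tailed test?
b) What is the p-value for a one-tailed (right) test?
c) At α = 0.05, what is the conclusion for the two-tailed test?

Answer: a) 0.0588, b) 0.0294, c) fail to reject H₀

Derivation:
Using t-distribution with df = 25:
a) Two-tailed: p = 2×P(T > 1.98) = 0.0588
b) One-tailed: p = P(T > 1.98) = 0.0294
c) 0.0588 ≥ 0.05, fail to reject H₀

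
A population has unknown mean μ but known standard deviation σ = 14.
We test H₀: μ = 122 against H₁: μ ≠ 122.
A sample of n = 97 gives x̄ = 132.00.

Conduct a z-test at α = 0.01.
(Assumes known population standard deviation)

Answer: z = 7.0348, reject H₀

Derivation:
Standard error: SE = σ/√n = 14/√97 = 1.4215
z-statistic: z = (x̄ - μ₀)/SE = (132.00 - 122)/1.4215 = 7.0348
Critical value: ±2.576
p-value < 0.0001
Decision: reject H₀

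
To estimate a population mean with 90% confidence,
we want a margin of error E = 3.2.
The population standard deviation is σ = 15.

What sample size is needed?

z_0.05 = 1.645
n = (z×σ/E)² = (1.645×15/3.2)²
n = 59.4586
Round up: n = 60

Answer: n = 60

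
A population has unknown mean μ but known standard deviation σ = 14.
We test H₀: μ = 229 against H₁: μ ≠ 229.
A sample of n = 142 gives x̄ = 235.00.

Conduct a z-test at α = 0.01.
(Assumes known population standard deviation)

Standard error: SE = σ/√n = 14/√142 = 1.1749
z-statistic: z = (x̄ - μ₀)/SE = (235.00 - 229)/1.1749 = 5.1068
Critical value: ±2.576
p-value < 0.0001
Decision: reject H₀

Answer: z = 5.1068, reject H₀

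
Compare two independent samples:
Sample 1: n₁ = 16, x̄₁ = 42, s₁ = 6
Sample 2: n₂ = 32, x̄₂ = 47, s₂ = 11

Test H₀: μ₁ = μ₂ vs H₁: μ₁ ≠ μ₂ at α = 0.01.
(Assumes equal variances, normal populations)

Pooled variance: s²_p = [15×6² + 31×11²]/(46) = 93.2826
s_p = 9.6583
SE = s_p×√(1/n₁ + 1/n₂) = 9.6583×√(1/16 + 1/32) = 2.9572
t = (x̄₁ - x̄₂)/SE = (42 - 47)/2.9572 = -1.6908
df = 46, t-critical = ±2.687
Decision: fail to reject H₀

Answer: t = -1.6908, fail to reject H₀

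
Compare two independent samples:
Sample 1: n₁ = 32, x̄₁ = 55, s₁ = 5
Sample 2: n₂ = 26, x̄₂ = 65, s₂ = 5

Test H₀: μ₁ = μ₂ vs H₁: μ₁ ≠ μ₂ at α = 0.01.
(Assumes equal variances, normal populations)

Pooled variance: s²_p = [31×5² + 25×5²]/(56) = 25.0000
s_p = 5.0000
SE = s_p×√(1/n₁ + 1/n₂) = 5.0000×√(1/32 + 1/26) = 1.3201
t = (x̄₁ - x̄₂)/SE = (55 - 65)/1.3201 = -7.5752
df = 56, t-critical = ±2.667
Decision: reject H₀

Answer: t = -7.5752, reject H₀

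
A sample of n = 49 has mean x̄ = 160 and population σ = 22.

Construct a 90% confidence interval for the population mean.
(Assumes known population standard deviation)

Confidence level: 90%, α = 0.1
z_0.05 = 1.645
SE = σ/√n = 22/√49 = 3.1429
Margin of error = 1.645 × 3.1429 = 5.1701
CI: x̄ ± margin = 160 ± 5.1701
CI: (154.8299, 165.1701)

Answer: (154.8299, 165.1701)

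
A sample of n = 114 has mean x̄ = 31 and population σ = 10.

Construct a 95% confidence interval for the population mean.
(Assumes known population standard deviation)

Confidence level: 95%, α = 0.05
z_0.025 = 1.960
SE = σ/√n = 10/√114 = 0.9366
Margin of error = 1.960 × 0.9366 = 1.8357
CI: x̄ ± margin = 31 ± 1.8357
CI: (29.1643, 32.8357)

Answer: (29.1643, 32.8357)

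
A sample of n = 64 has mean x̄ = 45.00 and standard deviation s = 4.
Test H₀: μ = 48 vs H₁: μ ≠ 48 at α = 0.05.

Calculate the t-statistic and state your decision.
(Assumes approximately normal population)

Answer: t = -6.0000, reject H₀

Derivation:
df = n - 1 = 63
SE = s/√n = 4/√64 = 0.5000
t = (x̄ - μ₀)/SE = (45.00 - 48)/0.5000 = -6.0000
Critical value: t_{0.025,63} = ±1.998
p-value < 0.0001
Decision: reject H₀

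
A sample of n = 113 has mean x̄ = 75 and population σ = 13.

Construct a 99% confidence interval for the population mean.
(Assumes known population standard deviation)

Confidence level: 99%, α = 0.01
z_0.005 = 2.576
SE = σ/√n = 13/√113 = 1.2229
Margin of error = 2.576 × 1.2229 = 3.1502
CI: x̄ ± margin = 75 ± 3.1502
CI: (71.8498, 78.1502)

Answer: (71.8498, 78.1502)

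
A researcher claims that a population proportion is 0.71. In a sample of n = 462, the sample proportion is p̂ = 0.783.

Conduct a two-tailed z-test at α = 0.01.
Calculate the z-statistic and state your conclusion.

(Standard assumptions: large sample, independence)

H₀: p = 0.71, H₁: p ≠ 0.71
Standard error: SE = √(p₀(1-p₀)/n) = √(0.71×0.29/462) = 0.021111
z-statistic: z = (p̂ - p₀)/SE = (0.783 - 0.71)/0.021111 = 3.4579
Critical value: z_0.005 = ±2.576
p-value = 0.0005
Decision: reject H₀ at α = 0.01

Answer: z = 3.4579, reject H₀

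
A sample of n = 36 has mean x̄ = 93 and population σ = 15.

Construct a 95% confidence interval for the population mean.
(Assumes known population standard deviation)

Answer: (88.1000, 97.9000)

Derivation:
Confidence level: 95%, α = 0.05
z_0.025 = 1.960
SE = σ/√n = 15/√36 = 2.5000
Margin of error = 1.960 × 2.5000 = 4.9000
CI: x̄ ± margin = 93 ± 4.9000
CI: (88.1000, 97.9000)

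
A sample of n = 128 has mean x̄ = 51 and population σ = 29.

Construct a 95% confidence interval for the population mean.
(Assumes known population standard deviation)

Answer: (45.9759, 56.0241)

Derivation:
Confidence level: 95%, α = 0.05
z_0.025 = 1.960
SE = σ/√n = 29/√128 = 2.5633
Margin of error = 1.960 × 2.5633 = 5.0241
CI: x̄ ± margin = 51 ± 5.0241
CI: (45.9759, 56.0241)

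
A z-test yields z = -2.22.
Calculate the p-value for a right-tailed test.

Answer: p-value ≈ 0.9868

Derivation:
For z = -2.22:
p = P(Z > -2.22) = 1 - Φ(-2.22) = 0.9868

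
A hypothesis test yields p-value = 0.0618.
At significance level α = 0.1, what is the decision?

Compare p-value to α:
0.0618 < 0.1
Decision: reject H₀

Answer: reject H₀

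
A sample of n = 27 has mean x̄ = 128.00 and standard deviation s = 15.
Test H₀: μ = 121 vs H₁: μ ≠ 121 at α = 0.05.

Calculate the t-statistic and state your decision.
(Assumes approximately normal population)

df = n - 1 = 26
SE = s/√n = 15/√27 = 2.8868
t = (x̄ - μ₀)/SE = (128.00 - 121)/2.8868 = 2.4248
Critical value: t_{0.025,26} = ±2.056
p-value ≈ 0.0226
Decision: reject H₀

Answer: t = 2.4248, reject H₀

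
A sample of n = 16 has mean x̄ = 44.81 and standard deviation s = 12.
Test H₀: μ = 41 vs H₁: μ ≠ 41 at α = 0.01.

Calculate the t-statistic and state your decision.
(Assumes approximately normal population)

df = n - 1 = 15
SE = s/√n = 12/√16 = 3.0000
t = (x̄ - μ₀)/SE = (44.81 - 41)/3.0000 = 1.2700
Critical value: t_{0.005,15} = ±2.947
p-value ≈ 0.2234
Decision: fail to reject H₀

Answer: t = 1.2700, fail to reject H₀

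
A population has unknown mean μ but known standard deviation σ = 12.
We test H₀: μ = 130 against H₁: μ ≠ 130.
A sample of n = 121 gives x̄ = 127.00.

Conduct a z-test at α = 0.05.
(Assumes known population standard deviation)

Answer: z = -2.7500, reject H₀

Derivation:
Standard error: SE = σ/√n = 12/√121 = 1.0909
z-statistic: z = (x̄ - μ₀)/SE = (127.00 - 130)/1.0909 = -2.7500
Critical value: ±1.960
p-value = 0.0060
Decision: reject H₀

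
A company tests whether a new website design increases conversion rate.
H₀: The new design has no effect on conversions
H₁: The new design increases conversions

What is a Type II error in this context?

Answer: Keeping the old design when the new one would have increased conversions

Derivation:
A Type I error (probability α) occurs when we reject a true H₀.
A Type II error (probability β) occurs when we fail to reject a false H₀.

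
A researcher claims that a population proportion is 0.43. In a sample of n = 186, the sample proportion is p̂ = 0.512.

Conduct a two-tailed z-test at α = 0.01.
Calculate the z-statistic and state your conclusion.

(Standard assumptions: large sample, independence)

H₀: p = 0.43, H₁: p ≠ 0.43
Standard error: SE = √(p₀(1-p₀)/n) = √(0.43×0.57/186) = 0.036301
z-statistic: z = (p̂ - p₀)/SE = (0.512 - 0.43)/0.036301 = 2.2589
Critical value: z_0.005 = ±2.576
p-value = 0.0239
Decision: fail to reject H₀ at α = 0.01

Answer: z = 2.2589, fail to reject H₀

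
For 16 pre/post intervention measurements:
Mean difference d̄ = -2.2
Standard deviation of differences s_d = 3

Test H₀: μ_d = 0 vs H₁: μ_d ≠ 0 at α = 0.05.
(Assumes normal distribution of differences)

Answer: t = -2.9333, reject H₀

Derivation:
df = n - 1 = 15
SE = s_d/√n = 3/√16 = 0.7500
t = d̄/SE = -2.2/0.7500 = -2.9333
Critical value: t_{0.025,15} = ±2.131
p-value ≈ 0.0103
Decision: reject H₀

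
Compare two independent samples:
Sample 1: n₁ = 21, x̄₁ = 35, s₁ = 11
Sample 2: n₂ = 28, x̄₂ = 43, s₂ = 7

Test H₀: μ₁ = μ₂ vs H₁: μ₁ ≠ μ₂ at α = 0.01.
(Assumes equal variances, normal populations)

Pooled variance: s²_p = [20×11² + 27×7²]/(47) = 79.6383
s_p = 8.9240
SE = s_p×√(1/n₁ + 1/n₂) = 8.9240×√(1/21 + 1/28) = 2.5761
t = (x̄₁ - x̄₂)/SE = (35 - 43)/2.5761 = -3.1055
df = 47, t-critical = ±2.685
Decision: reject H₀

Answer: t = -3.1055, reject H₀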